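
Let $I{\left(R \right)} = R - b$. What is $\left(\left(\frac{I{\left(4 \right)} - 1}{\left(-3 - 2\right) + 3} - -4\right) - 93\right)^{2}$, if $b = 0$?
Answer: $\frac{32761}{4} \approx 8190.3$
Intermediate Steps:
$I{\left(R \right)} = R$ ($I{\left(R \right)} = R - 0 = R + 0 = R$)
$\left(\left(\frac{I{\left(4 \right)} - 1}{\left(-3 - 2\right) + 3} - -4\right) - 93\right)^{2} = \left(\left(\frac{4 - 1}{\left(-3 - 2\right) + 3} - -4\right) - 93\right)^{2} = \left(\left(\frac{3}{\left(-3 - 2\right) + 3} + 4\right) - 93\right)^{2} = \left(\left(\frac{3}{-5 + 3} + 4\right) - 93\right)^{2} = \left(\left(\frac{3}{-2} + 4\right) - 93\right)^{2} = \left(\left(3 \left(- \frac{1}{2}\right) + 4\right) - 93\right)^{2} = \left(\left(- \frac{3}{2} + 4\right) - 93\right)^{2} = \left(\frac{5}{2} - 93\right)^{2} = \left(- \frac{181}{2}\right)^{2} = \frac{32761}{4}$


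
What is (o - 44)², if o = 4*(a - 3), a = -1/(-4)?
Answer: 3025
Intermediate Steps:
a = ¼ (a = -1*(-¼) = ¼ ≈ 0.25000)
o = -11 (o = 4*(¼ - 3) = 4*(-11/4) = -11)
(o - 44)² = (-11 - 44)² = (-55)² = 3025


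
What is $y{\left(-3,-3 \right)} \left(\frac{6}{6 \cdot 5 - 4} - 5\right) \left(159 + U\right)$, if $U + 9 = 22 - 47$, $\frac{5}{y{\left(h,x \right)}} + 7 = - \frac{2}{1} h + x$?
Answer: $\frac{19375}{26} \approx 745.19$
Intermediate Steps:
$y{\left(h,x \right)} = \frac{5}{-7 + x - 2 h}$ ($y{\left(h,x \right)} = \frac{5}{-7 + \left(- \frac{2}{1} h + x\right)} = \frac{5}{-7 + \left(\left(-2\right) 1 h + x\right)} = \frac{5}{-7 - \left(- x + 2 h\right)} = \frac{5}{-7 + x - 2 h}$)
$U = -34$ ($U = -9 + \left(22 - 47\right) = -9 - 25 = -34$)
$y{\left(-3,-3 \right)} \left(\frac{6}{6 \cdot 5 - 4} - 5\right) \left(159 + U\right) = \frac{5}{-7 - 3 - -6} \left(\frac{6}{6 \cdot 5 - 4} - 5\right) \left(159 - 34\right) = \frac{5}{-7 - 3 + 6} \left(\frac{6}{30 - 4} - 5\right) 125 = \frac{5}{-4} \left(\frac{6}{26} - 5\right) 125 = 5 \left(- \frac{1}{4}\right) \left(6 \cdot \frac{1}{26} - 5\right) 125 = - \frac{5 \left(\frac{3}{13} - 5\right)}{4} \cdot 125 = \left(- \frac{5}{4}\right) \left(- \frac{62}{13}\right) 125 = \frac{155}{26} \cdot 125 = \frac{19375}{26}$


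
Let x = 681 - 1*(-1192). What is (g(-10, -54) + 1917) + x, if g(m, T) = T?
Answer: 3736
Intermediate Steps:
x = 1873 (x = 681 + 1192 = 1873)
(g(-10, -54) + 1917) + x = (-54 + 1917) + 1873 = 1863 + 1873 = 3736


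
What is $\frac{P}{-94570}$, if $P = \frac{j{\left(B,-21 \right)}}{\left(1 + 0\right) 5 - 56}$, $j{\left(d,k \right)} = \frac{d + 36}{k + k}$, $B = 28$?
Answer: $- \frac{16}{50642235} \approx -3.1594 \cdot 10^{-7}$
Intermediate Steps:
$j{\left(d,k \right)} = \frac{36 + d}{2 k}$
$P = \frac{32}{1071}$ ($P = \frac{\frac{1}{2} \frac{1}{-21} \left(36 + 28\right)}{\left(1 + 0\right) 5 - 56} = \frac{\frac{1}{2} \left(- \frac{1}{21}\right) 64}{1 \cdot 5 - 56} = \frac{1}{5 - 56} \left(- \frac{32}{21}\right) = \frac{1}{-51} \left(- \frac{32}{21}\right) = \left(- \frac{1}{51}\right) \left(- \frac{32}{21}\right) = \frac{32}{1071} \approx 0.029879$)
$\frac{P}{-94570} = \frac{32}{1071 \left(-94570\right)} = \frac{32}{1071} \left(- \frac{1}{94570}\right) = - \frac{16}{50642235}$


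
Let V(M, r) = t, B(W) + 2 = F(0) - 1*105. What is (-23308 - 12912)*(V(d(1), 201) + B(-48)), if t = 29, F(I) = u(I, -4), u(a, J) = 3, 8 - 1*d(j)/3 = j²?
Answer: 2716500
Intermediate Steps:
d(j) = 24 - 3*j²
F(I) = 3
B(W) = -104 (B(W) = -2 + (3 - 1*105) = -2 + (3 - 105) = -2 - 102 = -104)
V(M, r) = 29
(-23308 - 12912)*(V(d(1), 201) + B(-48)) = (-23308 - 12912)*(29 - 104) = -36220*(-75) = 2716500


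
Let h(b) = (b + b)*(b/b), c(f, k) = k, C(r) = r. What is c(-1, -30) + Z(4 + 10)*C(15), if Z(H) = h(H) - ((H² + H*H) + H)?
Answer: -5700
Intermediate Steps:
h(b) = 2*b (h(b) = (2*b)*1 = 2*b)
Z(H) = H - 2*H² (Z(H) = 2*H - ((H² + H*H) + H) = 2*H - ((H² + H²) + H) = 2*H - (2*H² + H) = 2*H - (H + 2*H²) = 2*H + (-H - 2*H²) = H - 2*H²)
c(-1, -30) + Z(4 + 10)*C(15) = -30 + ((4 + 10)*(1 - 2*(4 + 10)))*15 = -30 + (14*(1 - 2*14))*15 = -30 + (14*(1 - 28))*15 = -30 + (14*(-27))*15 = -30 - 378*15 = -30 - 5670 = -5700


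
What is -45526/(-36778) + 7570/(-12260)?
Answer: 13986965/22544914 ≈ 0.62040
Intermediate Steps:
-45526/(-36778) + 7570/(-12260) = -45526*(-1/36778) + 7570*(-1/12260) = 22763/18389 - 757/1226 = 13986965/22544914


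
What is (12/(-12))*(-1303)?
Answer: 1303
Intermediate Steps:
(12/(-12))*(-1303) = (12*(-1/12))*(-1303) = -1*(-1303) = 1303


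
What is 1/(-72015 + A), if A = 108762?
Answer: 1/36747 ≈ 2.7213e-5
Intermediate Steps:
1/(-72015 + A) = 1/(-72015 + 108762) = 1/36747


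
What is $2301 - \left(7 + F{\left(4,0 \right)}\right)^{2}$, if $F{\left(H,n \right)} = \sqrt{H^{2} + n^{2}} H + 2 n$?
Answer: $1772$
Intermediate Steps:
$F{\left(H,n \right)} = 2 n + H \sqrt{H^{2} + n^{2}}$ ($F{\left(H,n \right)} = H \sqrt{H^{2} + n^{2}} + 2 n = 2 n + H \sqrt{H^{2} + n^{2}}$)
$2301 - \left(7 + F{\left(4,0 \right)}\right)^{2} = 2301 - \left(7 + \left(2 \cdot 0 + 4 \sqrt{4^{2} + 0^{2}}\right)\right)^{2} = 2301 - \left(7 + \left(0 + 4 \sqrt{16 + 0}\right)\right)^{2} = 2301 - \left(7 + \left(0 + 4 \sqrt{16}\right)\right)^{2} = 2301 - \left(7 + \left(0 + 4 \cdot 4\right)\right)^{2} = 2301 - \left(7 + \left(0 + 16\right)\right)^{2} = 2301 - \left(7 + 16\right)^{2} = 2301 - 23^{2} = 2301 - 529 = 1772$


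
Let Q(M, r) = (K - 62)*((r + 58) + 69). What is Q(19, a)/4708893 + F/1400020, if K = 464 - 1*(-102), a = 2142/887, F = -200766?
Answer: -18037127409153/139228258646710 ≈ -0.12955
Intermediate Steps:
a = 2142/887 (a = 2142*(1/887) = 2142/887 ≈ 2.4149)
K = 566 (K = 464 + 102 = 566)
Q(M, r) = 64008 + 504*r (Q(M, r) = (566 - 62)*((r + 58) + 69) = 504*((58 + r) + 69) = 504*(127 + r) = 64008 + 504*r)
Q(19, a)/4708893 + F/1400020 = (64008 + 504*(2142/887))/4708893 - 200766/1400020 = (64008 + 1079568/887)*(1/4708893) - 200766*1/1400020 = (57854664/887)*(1/4708893) - 100383/700010 = 2754984/198894671 - 100383/700010 = -18037127409153/139228258646710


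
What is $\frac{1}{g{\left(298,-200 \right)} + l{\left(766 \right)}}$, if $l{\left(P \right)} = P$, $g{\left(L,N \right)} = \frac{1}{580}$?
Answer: $\frac{580}{444281} \approx 0.0013055$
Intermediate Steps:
$g{\left(L,N \right)} = \frac{1}{580}$
$\frac{1}{g{\left(298,-200 \right)} + l{\left(766 \right)}} = \frac{1}{\frac{1}{580} + 766} = \frac{1}{\frac{444281}{580}} = \frac{580}{444281}$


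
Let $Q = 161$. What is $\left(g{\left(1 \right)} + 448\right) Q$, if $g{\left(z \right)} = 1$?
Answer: $72289$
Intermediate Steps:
$\left(g{\left(1 \right)} + 448\right) Q = \left(1 + 448\right) 161 = 449 \cdot 161 = 72289$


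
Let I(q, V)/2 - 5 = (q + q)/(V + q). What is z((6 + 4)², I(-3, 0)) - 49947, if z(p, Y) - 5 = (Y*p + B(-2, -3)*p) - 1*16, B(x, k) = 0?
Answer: -48558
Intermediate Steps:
I(q, V) = 10 + 4*q/(V + q) (I(q, V) = 10 + 2*((q + q)/(V + q)) = 10 + 2*((2*q)/(V + q)) = 10 + 2*(2*q/(V + q)) = 10 + 4*q/(V + q))
z(p, Y) = -11 + Y*p (z(p, Y) = 5 + ((Y*p + 0*p) - 1*16) = 5 + ((Y*p + 0) - 16) = 5 + (Y*p - 16) = 5 + (-16 + Y*p) = -11 + Y*p)
z((6 + 4)², I(-3, 0)) - 49947 = (-11 + (2*(5*0 + 7*(-3))/(0 - 3))*(6 + 4)²) - 49947 = (-11 + (2*(0 - 21)/(-3))*10²) - 49947 = (-11 + (2*(-⅓)*(-21))*100) - 49947 = (-11 + 14*100) - 49947 = (-11 + 1400) - 49947 = 1389 - 49947 = -48558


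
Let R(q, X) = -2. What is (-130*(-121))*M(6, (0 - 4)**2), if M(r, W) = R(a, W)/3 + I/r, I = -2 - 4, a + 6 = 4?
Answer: -78650/3 ≈ -26217.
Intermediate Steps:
a = -2 (a = -6 + 4 = -2)
I = -6
M(r, W) = -2/3 - 6/r
(-130*(-121))*M(6, (0 - 4)**2) = (-130*(-121))*(-2/3 - 6/6) = 15730*(-2/3 - 6*1/6) = 15730*(-2/3 - 1) = 15730*(-5/3) = -78650/3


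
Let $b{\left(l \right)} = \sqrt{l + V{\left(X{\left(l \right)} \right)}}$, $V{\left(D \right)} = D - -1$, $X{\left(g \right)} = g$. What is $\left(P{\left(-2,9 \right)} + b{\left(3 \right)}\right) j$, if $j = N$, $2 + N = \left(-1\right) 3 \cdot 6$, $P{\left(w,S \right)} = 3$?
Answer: $-60 - 20 \sqrt{7} \approx -112.92$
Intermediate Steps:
$V{\left(D \right)} = 1 + D$ ($V{\left(D \right)} = D + 1 = 1 + D$)
$N = -20$ ($N = -2 + \left(-1\right) 3 \cdot 6 = -2 - 18 = -20$)
$b{\left(l \right)} = \sqrt{1 + 2 l}$ ($b{\left(l \right)} = \sqrt{l + \left(1 + l\right)} = \sqrt{1 + 2 l}$)
$j = -20$
$\left(P{\left(-2,9 \right)} + b{\left(3 \right)}\right) j = \left(3 + \sqrt{1 + 2 \cdot 3}\right) \left(-20\right) = \left(3 + \sqrt{1 + 6}\right) \left(-20\right) = \left(3 + \sqrt{7}\right) \left(-20\right) = -60 - 20 \sqrt{7}$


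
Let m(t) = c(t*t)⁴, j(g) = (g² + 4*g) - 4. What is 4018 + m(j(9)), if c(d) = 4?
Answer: 4274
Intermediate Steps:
j(g) = -4 + g² + 4*g
m(t) = 256 (m(t) = 4⁴ = 256)
4018 + m(j(9)) = 4018 + 256 = 4274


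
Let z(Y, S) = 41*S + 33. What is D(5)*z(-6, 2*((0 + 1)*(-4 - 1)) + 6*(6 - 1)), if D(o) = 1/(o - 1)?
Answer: 853/4 ≈ 213.25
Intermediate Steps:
D(o) = 1/(-1 + o)
z(Y, S) = 33 + 41*S
D(5)*z(-6, 2*((0 + 1)*(-4 - 1)) + 6*(6 - 1)) = (33 + 41*(2*((0 + 1)*(-4 - 1)) + 6*(6 - 1)))/(-1 + 5) = (33 + 41*(2*(1*(-5)) + 6*5))/4 = (33 + 41*(2*(-5) + 30))/4 = (33 + 41*(-10 + 30))/4 = (33 + 41*20)/4 = (33 + 820)/4 = (¼)*853 = 853/4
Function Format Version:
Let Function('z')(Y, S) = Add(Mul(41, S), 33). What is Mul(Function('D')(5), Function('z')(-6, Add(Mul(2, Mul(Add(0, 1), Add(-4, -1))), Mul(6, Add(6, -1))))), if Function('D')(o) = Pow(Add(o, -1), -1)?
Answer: Rational(853, 4) ≈ 213.25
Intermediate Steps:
Function('D')(o) = Pow(Add(-1, o), -1)
Function('z')(Y, S) = Add(33, Mul(41, S))
Mul(Function('D')(5), Function('z')(-6, Add(Mul(2, Mul(Add(0, 1), Add(-4, -1))), Mul(6, Add(6, -1))))) = Mul(Pow(Add(-1, 5), -1), Add(33, Mul(41, Add(Mul(2, Mul(Add(0, 1), Add(-4, -1))), Mul(6, Add(6, -1)))))) = Mul(Pow(4, -1), Add(33, Mul(41, Add(Mul(2, Mul(1, -5)), Mul(6, 5))))) = Mul(Rational(1, 4), Add(33, Mul(41, Add(Mul(2, -5), 30)))) = Mul(Rational(1, 4), Add(33, Mul(41, Add(-10, 30)))) = Mul(Rational(1, 4), Add(33, Mul(41, 20))) = Mul(Rational(1, 4), Add(33, 820)) = Mul(Rational(1, 4), 853) = Rational(853, 4)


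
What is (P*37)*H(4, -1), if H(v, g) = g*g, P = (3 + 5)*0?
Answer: 0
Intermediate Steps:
P = 0 (P = 8*0 = 0)
H(v, g) = g**2
(P*37)*H(4, -1) = (0*37)*(-1)**2 = 0*1 = 0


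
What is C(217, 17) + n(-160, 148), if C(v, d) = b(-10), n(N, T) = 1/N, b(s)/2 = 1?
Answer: 319/160 ≈ 1.9937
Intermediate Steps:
b(s) = 2 (b(s) = 2*1 = 2)
C(v, d) = 2
C(217, 17) + n(-160, 148) = 2 + 1/(-160) = 2 - 1/160 = 319/160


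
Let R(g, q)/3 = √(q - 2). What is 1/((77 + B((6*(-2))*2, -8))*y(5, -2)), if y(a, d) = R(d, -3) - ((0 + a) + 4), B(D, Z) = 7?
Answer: -1/1176 - I*√5/3528 ≈ -0.00085034 - 0.00063381*I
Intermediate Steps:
R(g, q) = 3*√(-2 + q) (R(g, q) = 3*√(q - 2) = 3*√(-2 + q))
y(a, d) = -4 - a + 3*I*√5 (y(a, d) = 3*√(-2 - 3) - ((0 + a) + 4) = 3*√(-5) - (a + 4) = 3*(I*√5) - (4 + a) = 3*I*√5 + (-4 - a) = -4 - a + 3*I*√5)
1/((77 + B((6*(-2))*2, -8))*y(5, -2)) = 1/((77 + 7)*(-4 - 1*5 + 3*I*√5)) = 1/(84*(-4 - 5 + 3*I*√5)) = 1/(84*(-9 + 3*I*√5)) = 1/(-756 + 252*I*√5)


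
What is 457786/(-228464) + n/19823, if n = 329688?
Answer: 33123573677/2264420936 ≈ 14.628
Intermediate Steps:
457786/(-228464) + n/19823 = 457786/(-228464) + 329688/19823 = 457786*(-1/228464) + 329688*(1/19823) = -228893/114232 + 329688/19823 = 33123573677/2264420936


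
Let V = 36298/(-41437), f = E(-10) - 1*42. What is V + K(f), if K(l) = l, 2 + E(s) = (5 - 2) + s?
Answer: -2149585/41437 ≈ -51.876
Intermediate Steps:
E(s) = 1 + s (E(s) = -2 + ((5 - 2) + s) = -2 + (3 + s) = 1 + s)
f = -51 (f = (1 - 10) - 1*42 = -9 - 42 = -51)
V = -36298/41437 (V = 36298*(-1/41437) = -36298/41437 ≈ -0.87598)
V + K(f) = -36298/41437 - 51 = -2149585/41437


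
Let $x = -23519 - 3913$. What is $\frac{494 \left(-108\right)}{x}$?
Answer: $\frac{247}{127} \approx 1.9449$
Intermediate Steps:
$x = -27432$
$\frac{494 \left(-108\right)}{x} = \frac{494 \left(-108\right)}{-27432} = \left(-53352\right) \left(- \frac{1}{27432}\right) = \frac{247}{127}$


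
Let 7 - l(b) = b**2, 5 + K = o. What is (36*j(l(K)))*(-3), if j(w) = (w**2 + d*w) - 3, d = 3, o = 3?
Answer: -1620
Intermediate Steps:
K = -2 (K = -5 + 3 = -2)
l(b) = 7 - b**2
j(w) = -3 + w**2 + 3*w (j(w) = (w**2 + 3*w) - 3 = -3 + w**2 + 3*w)
(36*j(l(K)))*(-3) = (36*(-3 + (7 - 1*(-2)**2)**2 + 3*(7 - 1*(-2)**2)))*(-3) = (36*(-3 + (7 - 1*4)**2 + 3*(7 - 1*4)))*(-3) = (36*(-3 + (7 - 4)**2 + 3*(7 - 4)))*(-3) = (36*(-3 + 3**2 + 3*3))*(-3) = (36*(-3 + 9 + 9))*(-3) = (36*15)*(-3) = 540*(-3) = -1620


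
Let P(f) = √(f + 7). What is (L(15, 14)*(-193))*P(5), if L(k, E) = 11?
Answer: -4246*√3 ≈ -7354.3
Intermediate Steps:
P(f) = √(7 + f)
(L(15, 14)*(-193))*P(5) = (11*(-193))*√(7 + 5) = -4246*√3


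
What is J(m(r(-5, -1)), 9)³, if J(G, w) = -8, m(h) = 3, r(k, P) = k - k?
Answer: -512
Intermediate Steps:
r(k, P) = 0
J(m(r(-5, -1)), 9)³ = (-8)³ = -512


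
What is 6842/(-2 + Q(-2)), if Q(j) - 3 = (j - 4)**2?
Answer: 6842/37 ≈ 184.92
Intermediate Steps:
Q(j) = 3 + (-4 + j)**2 (Q(j) = 3 + (j - 4)**2 = 3 + (-4 + j)**2)
6842/(-2 + Q(-2)) = 6842/(-2 + (3 + (-4 - 2)**2)) = 6842/(-2 + (3 + (-6)**2)) = 6842/(-2 + (3 + 36)) = 6842/(-2 + 39) = 6842/37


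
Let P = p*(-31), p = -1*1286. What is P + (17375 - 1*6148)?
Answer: 51093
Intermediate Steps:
p = -1286
P = 39866 (P = -1286*(-31) = 39866)
P + (17375 - 1*6148) = 39866 + (17375 - 1*6148) = 39866 + (17375 - 6148) = 39866 + 11227 = 51093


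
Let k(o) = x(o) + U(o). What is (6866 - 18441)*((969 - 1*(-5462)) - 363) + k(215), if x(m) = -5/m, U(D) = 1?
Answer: -3020195258/43 ≈ -7.0237e+7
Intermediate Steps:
k(o) = 1 - 5/o (k(o) = -5/o + 1 = 1 - 5/o)
(6866 - 18441)*((969 - 1*(-5462)) - 363) + k(215) = (6866 - 18441)*((969 - 1*(-5462)) - 363) + (-5 + 215)/215 = -11575*((969 + 5462) - 363) + (1/215)*210 = -11575*(6431 - 363) + 42/43 = -11575*6068 + 42/43 = -70237100 + 42/43 = -3020195258/43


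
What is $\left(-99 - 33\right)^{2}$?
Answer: $17424$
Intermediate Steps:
$\left(-99 - 33\right)^{2} = \left(-132\right)^{2} = 17424$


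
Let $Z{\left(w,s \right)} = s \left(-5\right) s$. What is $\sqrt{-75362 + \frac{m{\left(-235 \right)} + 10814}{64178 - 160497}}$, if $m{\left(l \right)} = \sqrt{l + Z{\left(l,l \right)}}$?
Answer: $\frac{\sqrt{-699160674282148 - 1348466 i \sqrt{1410}}}{96319} \approx 9.9407 \cdot 10^{-6} - 274.52 i$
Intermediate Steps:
$Z{\left(w,s \right)} = - 5 s^{2}$ ($Z{\left(w,s \right)} = - 5 s s = - 5 s^{2}$)
$m{\left(l \right)} = \sqrt{l - 5 l^{2}}$
$\sqrt{-75362 + \frac{m{\left(-235 \right)} + 10814}{64178 - 160497}} = \sqrt{-75362 + \frac{\sqrt{- 235 \left(1 - -1175\right)} + 10814}{64178 - 160497}} = \sqrt{-75362 + \frac{\sqrt{- 235 \left(1 + 1175\right)} + 10814}{-96319}} = \sqrt{-75362 + \left(\sqrt{\left(-235\right) 1176} + 10814\right) \left(- \frac{1}{96319}\right)} = \sqrt{-75362 + \left(\sqrt{-276360} + 10814\right) \left(- \frac{1}{96319}\right)} = \sqrt{-75362 + \left(14 i \sqrt{1410} + 10814\right) \left(- \frac{1}{96319}\right)} = \sqrt{-75362 + \left(10814 + 14 i \sqrt{1410}\right) \left(- \frac{1}{96319}\right)} = \sqrt{-75362 - \left(\frac{10814}{96319} + \frac{14 i \sqrt{1410}}{96319}\right)} = \sqrt{- \frac{7258803292}{96319} - \frac{14 i \sqrt{1410}}{96319}}$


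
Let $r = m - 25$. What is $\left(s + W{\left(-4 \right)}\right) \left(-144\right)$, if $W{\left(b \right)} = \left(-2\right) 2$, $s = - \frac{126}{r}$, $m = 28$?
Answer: $6624$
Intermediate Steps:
$r = 3$ ($r = 28 - 25 = 3$)
$s = -42$ ($s = - \frac{126}{3} = \left(-126\right) \frac{1}{3} = -42$)
$W{\left(b \right)} = -4$
$\left(s + W{\left(-4 \right)}\right) \left(-144\right) = \left(-42 - 4\right) \left(-144\right) = \left(-46\right) \left(-144\right) = 6624$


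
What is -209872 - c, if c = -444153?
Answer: 234281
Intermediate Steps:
-209872 - c = -209872 - 1*(-444153) = -209872 + 444153 = 234281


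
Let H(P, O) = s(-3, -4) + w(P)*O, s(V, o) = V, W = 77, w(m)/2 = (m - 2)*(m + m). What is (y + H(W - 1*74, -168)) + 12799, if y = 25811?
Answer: 36591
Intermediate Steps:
w(m) = 4*m*(-2 + m) (w(m) = 2*((m - 2)*(m + m)) = 2*((-2 + m)*(2*m)) = 2*(2*m*(-2 + m)) = 4*m*(-2 + m))
H(P, O) = -3 + 4*O*P*(-2 + P) (H(P, O) = -3 + (4*P*(-2 + P))*O = -3 + 4*O*P*(-2 + P))
(y + H(W - 1*74, -168)) + 12799 = (25811 + (-3 + 4*(-168)*(77 - 1*74)*(-2 + (77 - 1*74)))) + 12799 = (25811 + (-3 + 4*(-168)*(77 - 74)*(-2 + (77 - 74)))) + 12799 = (25811 + (-3 + 4*(-168)*3*(-2 + 3))) + 12799 = (25811 + (-3 + 4*(-168)*3*1)) + 12799 = (25811 + (-3 - 2016)) + 12799 = (25811 - 2019) + 12799 = 23792 + 12799 = 36591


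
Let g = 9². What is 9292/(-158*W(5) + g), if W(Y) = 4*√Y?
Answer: -752652/1990559 - 5872544*√5/1990559 ≈ -6.9750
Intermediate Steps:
g = 81
9292/(-158*W(5) + g) = 9292/(-632*√5 + 81) = 9292/(81 - 632*√5)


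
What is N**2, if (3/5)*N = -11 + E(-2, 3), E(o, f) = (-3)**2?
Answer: 100/9 ≈ 11.111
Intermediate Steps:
E(o, f) = 9
N = -10/3 (N = 5*(-11 + 9)/3 = (5/3)*(-2) = -10/3 ≈ -3.3333)
N**2 = (-10/3)**2 = 100/9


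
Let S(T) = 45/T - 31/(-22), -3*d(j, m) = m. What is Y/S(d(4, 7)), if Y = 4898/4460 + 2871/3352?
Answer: -562538053/5144641220 ≈ -0.10934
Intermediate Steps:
d(j, m) = -m/3
S(T) = 31/22 + 45/T (S(T) = 45/T - 31*(-1/22) = 45/T + 31/22 = 31/22 + 45/T)
Y = 7305689/3737480 (Y = 4898*(1/4460) + 2871*(1/3352) = 2449/2230 + 2871/3352 = 7305689/3737480 ≈ 1.9547)
Y/S(d(4, 7)) = 7305689/(3737480*(31/22 + 45/((-1/3*7)))) = 7305689/(3737480*(31/22 + 45/(-7/3))) = 7305689/(3737480*(31/22 + 45*(-3/7))) = 7305689/(3737480*(31/22 - 135/7)) = 7305689/(3737480*(-2753/154)) = (7305689/3737480)*(-154/2753) = -562538053/5144641220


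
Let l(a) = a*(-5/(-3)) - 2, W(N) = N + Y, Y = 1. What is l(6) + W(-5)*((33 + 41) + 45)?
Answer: -468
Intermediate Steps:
W(N) = 1 + N (W(N) = N + 1 = 1 + N)
l(a) = -2 + 5*a/3 (l(a) = a*(-5*(-1/3)) - 2 = a*(5/3) - 2 = 5*a/3 - 2 = -2 + 5*a/3)
l(6) + W(-5)*((33 + 41) + 45) = (-2 + (5/3)*6) + (1 - 5)*((33 + 41) + 45) = (-2 + 10) - 4*(74 + 45) = 8 - 4*119 = 8 - 476 = -468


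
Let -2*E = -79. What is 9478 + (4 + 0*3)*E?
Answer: 9636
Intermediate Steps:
E = 79/2 (E = -½*(-79) = 79/2 ≈ 39.500)
9478 + (4 + 0*3)*E = 9478 + (4 + 0*3)*(79/2) = 9478 + (4 + 0)*(79/2) = 9478 + 4*(79/2) = 9478 + 158 = 9636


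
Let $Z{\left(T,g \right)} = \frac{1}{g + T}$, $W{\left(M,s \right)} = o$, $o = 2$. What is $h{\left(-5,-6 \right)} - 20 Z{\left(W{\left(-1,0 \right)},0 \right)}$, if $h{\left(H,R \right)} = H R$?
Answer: $20$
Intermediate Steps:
$W{\left(M,s \right)} = 2$
$Z{\left(T,g \right)} = \frac{1}{T + g}$
$h{\left(-5,-6 \right)} - 20 Z{\left(W{\left(-1,0 \right)},0 \right)} = \left(-5\right) \left(-6\right) - \frac{20}{2 + 0} = 30 - \frac{20}{2} = 30 - 10 = 20$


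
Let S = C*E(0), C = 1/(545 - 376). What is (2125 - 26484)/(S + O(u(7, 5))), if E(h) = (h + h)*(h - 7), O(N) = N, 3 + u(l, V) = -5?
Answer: 24359/8 ≈ 3044.9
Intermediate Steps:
u(l, V) = -8 (u(l, V) = -3 - 5 = -8)
E(h) = 2*h*(-7 + h) (E(h) = (2*h)*(-7 + h) = 2*h*(-7 + h))
C = 1/169 ≈ 0.0059172
S = 0 (S = (2*0*(-7 + 0))/169 = (2*0*(-7))/169 = (1/169)*0 = 0)
(2125 - 26484)/(S + O(u(7, 5))) = (2125 - 26484)/(0 - 8) = -24359/(-8) = -24359*(-1/8) = 24359/8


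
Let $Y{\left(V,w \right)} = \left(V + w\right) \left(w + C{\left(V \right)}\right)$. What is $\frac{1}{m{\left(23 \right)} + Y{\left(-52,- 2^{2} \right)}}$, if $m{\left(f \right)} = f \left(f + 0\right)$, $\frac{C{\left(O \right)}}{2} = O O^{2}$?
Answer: $\frac{1}{15748849} \approx 6.3497 \cdot 10^{-8}$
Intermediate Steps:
$C{\left(O \right)} = 2 O^{3}$ ($C{\left(O \right)} = 2 O O^{2} = 2 O^{3}$)
$m{\left(f \right)} = f^{2}$ ($m{\left(f \right)} = f f = f^{2}$)
$Y{\left(V,w \right)} = \left(V + w\right) \left(w + 2 V^{3}\right)$
$\frac{1}{m{\left(23 \right)} + Y{\left(-52,- 2^{2} \right)}} = \frac{1}{23^{2} + \left(\left(- 2^{2}\right)^{2} + 2 \left(-52\right)^{4} - 52 \left(- 2^{2}\right) + 2 \left(- 2^{2}\right) \left(-52\right)^{3}\right)} = \frac{1}{529 + \left(\left(\left(-1\right) 4\right)^{2} + 2 \cdot 7311616 - 52 \left(\left(-1\right) 4\right) + 2 \left(\left(-1\right) 4\right) \left(-140608\right)\right)} = \frac{1}{529 + \left(\left(-4\right)^{2} + 14623232 - -208 + 2 \left(-4\right) \left(-140608\right)\right)} = \frac{1}{529 + \left(16 + 14623232 + 208 + 1124864\right)} = \frac{1}{529 + 15748320} = \frac{1}{15748849}$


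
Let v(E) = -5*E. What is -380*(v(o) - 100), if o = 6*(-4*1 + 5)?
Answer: 49400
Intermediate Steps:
o = 6 (o = 6*(-4 + 5) = 6*1 = 6)
-380*(v(o) - 100) = -380*(-5*6 - 100) = -380*(-30 - 100) = -380*(-130) = 49400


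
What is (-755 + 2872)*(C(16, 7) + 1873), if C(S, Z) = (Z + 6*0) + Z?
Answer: 3994779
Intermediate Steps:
C(S, Z) = 2*Z (C(S, Z) = (Z + 0) + Z = Z + Z = 2*Z)
(-755 + 2872)*(C(16, 7) + 1873) = (-755 + 2872)*(2*7 + 1873) = 2117*(14 + 1873) = 2117*1887 = 3994779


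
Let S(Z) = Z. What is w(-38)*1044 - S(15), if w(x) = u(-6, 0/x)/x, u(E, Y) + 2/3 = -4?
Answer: 2151/19 ≈ 113.21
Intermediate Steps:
u(E, Y) = -14/3 (u(E, Y) = -2/3 - 4 = -14/3)
w(x) = -14/(3*x)
w(-38)*1044 - S(15) = -14/3/(-38)*1044 - 1*15 = -14/3*(-1/38)*1044 - 15 = (7/57)*1044 - 15 = 2436/19 - 15 = 2151/19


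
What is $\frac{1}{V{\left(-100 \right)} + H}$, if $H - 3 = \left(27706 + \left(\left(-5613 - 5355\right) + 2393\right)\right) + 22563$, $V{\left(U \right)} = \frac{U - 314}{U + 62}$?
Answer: $\frac{19}{792450} \approx 2.3976 \cdot 10^{-5}$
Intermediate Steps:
$V{\left(U \right)} = \frac{-314 + U}{62 + U}$
$H = 41697$ ($H = 3 + \left(\left(27706 + \left(\left(-5613 - 5355\right) + 2393\right)\right) + 22563\right) = 3 + \left(\left(27706 + \left(-10968 + 2393\right)\right) + 22563\right) = 3 + \left(\left(27706 - 8575\right) + 22563\right) = 3 + \left(19131 + 22563\right) = 3 + 41694 = 41697$)
$\frac{1}{V{\left(-100 \right)} + H} = \frac{1}{\frac{-314 - 100}{62 - 100} + 41697} = \frac{1}{\frac{1}{-38} \left(-414\right) + 41697} = \frac{1}{\left(- \frac{1}{38}\right) \left(-414\right) + 41697} = \frac{1}{\frac{207}{19} + 41697} = \frac{1}{\frac{792450}{19}} = \frac{19}{792450}$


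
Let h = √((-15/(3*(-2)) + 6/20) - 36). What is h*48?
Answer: 48*I*√830/5 ≈ 276.57*I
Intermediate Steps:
h = I*√830/5 (h = √((-15/(-6) + 6*(1/20)) - 36) = √((-15*(-⅙) + 3/10) - 36) = √((5/2 + 3/10) - 36) = √(14/5 - 36) = √(-166/5) = I*√830/5 ≈ 5.7619*I)
h*48 = (I*√830/5)*48 = 48*I*√830/5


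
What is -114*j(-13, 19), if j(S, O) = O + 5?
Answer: -2736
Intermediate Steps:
j(S, O) = 5 + O
-114*j(-13, 19) = -114*(5 + 19) = -114*24 = -2736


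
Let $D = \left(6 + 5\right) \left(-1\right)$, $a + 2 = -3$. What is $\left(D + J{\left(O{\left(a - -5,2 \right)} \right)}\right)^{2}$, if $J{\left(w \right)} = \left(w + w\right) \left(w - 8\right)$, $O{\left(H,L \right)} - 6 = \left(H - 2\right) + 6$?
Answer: $841$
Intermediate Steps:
$a = -5$ ($a = -2 - 3 = -5$)
$O{\left(H,L \right)} = 10 + H$ ($O{\left(H,L \right)} = 6 + \left(\left(H - 2\right) + 6\right) = 6 + \left(\left(-2 + H\right) + 6\right) = 6 + \left(4 + H\right) = 10 + H$)
$J{\left(w \right)} = 2 w \left(-8 + w\right)$
$D = -11$ ($D = 11 \left(-1\right) = -11$)
$\left(D + J{\left(O{\left(a - -5,2 \right)} \right)}\right)^{2} = \left(-11 + 2 \left(10 - 0\right) \left(-8 + \left(10 - 0\right)\right)\right)^{2} = \left(-11 + 2 \left(10 + \left(-5 + 5\right)\right) \left(-8 + \left(10 + \left(-5 + 5\right)\right)\right)\right)^{2} = \left(-11 + 2 \left(10 + 0\right) \left(-8 + \left(10 + 0\right)\right)\right)^{2} = \left(-11 + 2 \cdot 10 \left(-8 + 10\right)\right)^{2} = \left(-11 + 2 \cdot 10 \cdot 2\right)^{2} = \left(-11 + 40\right)^{2} = 29^{2} = 841$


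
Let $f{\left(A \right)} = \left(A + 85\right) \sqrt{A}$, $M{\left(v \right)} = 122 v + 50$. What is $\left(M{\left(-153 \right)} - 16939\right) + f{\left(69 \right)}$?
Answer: $-35555 + 154 \sqrt{69} \approx -34276.0$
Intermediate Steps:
$M{\left(v \right)} = 50 + 122 v$
$f{\left(A \right)} = \sqrt{A} \left(85 + A\right)$ ($f{\left(A \right)} = \left(85 + A\right) \sqrt{A} = \sqrt{A} \left(85 + A\right)$)
$\left(M{\left(-153 \right)} - 16939\right) + f{\left(69 \right)} = \left(\left(50 + 122 \left(-153\right)\right) - 16939\right) + \sqrt{69} \left(85 + 69\right) = \left(\left(50 - 18666\right) - 16939\right) + \sqrt{69} \cdot 154 = \left(-18616 - 16939\right) + 154 \sqrt{69} = -35555 + 154 \sqrt{69}$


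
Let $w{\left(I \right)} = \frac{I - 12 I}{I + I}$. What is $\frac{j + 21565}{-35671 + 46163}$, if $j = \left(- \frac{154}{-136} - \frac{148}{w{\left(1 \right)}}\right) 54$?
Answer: $\frac{8631635}{3924008} \approx 2.1997$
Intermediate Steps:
$w{\left(I \right)} = - \frac{11}{2}$ ($w{\left(I \right)} = \frac{\left(-11\right) I}{2 I} = - 11 I \frac{1}{2 I} = - \frac{11}{2}$)
$j = \frac{566325}{374}$ ($j = \left(- \frac{154}{-136} - \frac{148}{- \frac{11}{2}}\right) 54 = \left(\left(-154\right) \left(- \frac{1}{136}\right) - - \frac{296}{11}\right) 54 = \left(\frac{77}{68} + \frac{296}{11}\right) 54 = \frac{20975}{748} \cdot 54 = \frac{566325}{374} \approx 1514.2$)
$\frac{j + 21565}{-35671 + 46163} = \frac{\frac{566325}{374} + 21565}{-35671 + 46163} = \frac{8631635}{374 \cdot 10492} = \frac{8631635}{374} \cdot \frac{1}{10492} = \frac{8631635}{3924008}$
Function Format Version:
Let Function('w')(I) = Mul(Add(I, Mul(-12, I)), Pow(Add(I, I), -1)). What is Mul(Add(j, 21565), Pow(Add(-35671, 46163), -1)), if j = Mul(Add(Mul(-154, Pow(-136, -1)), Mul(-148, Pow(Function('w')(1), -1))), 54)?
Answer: Rational(8631635, 3924008) ≈ 2.1997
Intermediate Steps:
Function('w')(I) = Rational(-11, 2) (Function('w')(I) = Mul(Mul(-11, I), Pow(Mul(2, I), -1)) = Mul(Mul(-11, I), Mul(Rational(1, 2), Pow(I, -1))) = Rational(-11, 2))
j = Rational(566325, 374) (j = Mul(Add(Mul(-154, Pow(-136, -1)), Mul(-148, Pow(Rational(-11, 2), -1))), 54) = Mul(Add(Mul(-154, Rational(-1, 136)), Mul(-148, Rational(-2, 11))), 54) = Mul(Add(Rational(77, 68), Rational(296, 11)), 54) = Mul(Rational(20975, 748), 54) = Rational(566325, 374) ≈ 1514.2)
Mul(Add(j, 21565), Pow(Add(-35671, 46163), -1)) = Mul(Add(Rational(566325, 374), 21565), Pow(Add(-35671, 46163), -1)) = Mul(Rational(8631635, 374), Pow(10492, -1)) = Mul(Rational(8631635, 374), Rational(1, 10492)) = Rational(8631635, 3924008)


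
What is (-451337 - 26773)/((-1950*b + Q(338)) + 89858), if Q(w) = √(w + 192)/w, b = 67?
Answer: 1114053971540640/95050280493943 + 80800590*√530/95050280493943 ≈ 11.721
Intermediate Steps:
Q(w) = √(192 + w)/w
(-451337 - 26773)/((-1950*b + Q(338)) + 89858) = (-451337 - 26773)/((-1950*67 + √(192 + 338)/338) + 89858) = -478110/((-130650 + √530/338) + 89858) = -478110/(-40792 + √530/338)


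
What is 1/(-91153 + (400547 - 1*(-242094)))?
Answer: 1/551488 ≈ 1.8133e-6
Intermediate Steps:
1/(-91153 + (400547 - 1*(-242094))) = 1/(-91153 + (400547 + 242094)) = 1/(-91153 + 642641) = 1/551488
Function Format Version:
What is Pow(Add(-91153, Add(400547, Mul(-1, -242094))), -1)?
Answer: Rational(1, 551488) ≈ 1.8133e-6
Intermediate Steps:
Pow(Add(-91153, Add(400547, Mul(-1, -242094))), -1) = Pow(Add(-91153, Add(400547, 242094)), -1) = Pow(Add(-91153, 642641), -1) = Pow(551488, -1) = Rational(1, 551488)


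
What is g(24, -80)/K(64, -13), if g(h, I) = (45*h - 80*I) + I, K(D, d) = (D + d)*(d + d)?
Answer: -3700/663 ≈ -5.5807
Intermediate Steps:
K(D, d) = 2*d*(D + d) (K(D, d) = (D + d)*(2*d) = 2*d*(D + d))
g(h, I) = -79*I + 45*h (g(h, I) = (-80*I + 45*h) + I = -79*I + 45*h)
g(24, -80)/K(64, -13) = (-79*(-80) + 45*24)/((2*(-13)*(64 - 13))) = (6320 + 1080)/((2*(-13)*51)) = 7400/(-1326) = 7400*(-1/1326) = -3700/663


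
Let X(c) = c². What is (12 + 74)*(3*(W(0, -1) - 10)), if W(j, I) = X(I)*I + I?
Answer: -3096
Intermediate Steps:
W(j, I) = I + I³ (W(j, I) = I²*I + I = I³ + I = I + I³)
(12 + 74)*(3*(W(0, -1) - 10)) = (12 + 74)*(3*((-1 + (-1)³) - 10)) = 86*(3*((-1 - 1) - 10)) = 86*(3*(-2 - 10)) = 86*(3*(-12)) = 86*(-36) = -3096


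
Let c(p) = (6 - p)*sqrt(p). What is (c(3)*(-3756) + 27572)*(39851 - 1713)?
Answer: 1051540936 - 429738984*sqrt(3) ≈ 3.0721e+8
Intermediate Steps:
c(p) = sqrt(p)*(6 - p)
(c(3)*(-3756) + 27572)*(39851 - 1713) = ((sqrt(3)*(6 - 1*3))*(-3756) + 27572)*(39851 - 1713) = ((sqrt(3)*(6 - 3))*(-3756) + 27572)*38138 = ((sqrt(3)*3)*(-3756) + 27572)*38138 = ((3*sqrt(3))*(-3756) + 27572)*38138 = (-11268*sqrt(3) + 27572)*38138 = (27572 - 11268*sqrt(3))*38138 = 1051540936 - 429738984*sqrt(3)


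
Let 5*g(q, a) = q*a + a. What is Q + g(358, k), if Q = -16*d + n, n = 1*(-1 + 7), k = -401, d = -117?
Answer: -134569/5 ≈ -26914.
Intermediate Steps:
g(q, a) = a/5 + a*q/5 (g(q, a) = (q*a + a)/5 = (a*q + a)/5 = (a + a*q)/5 = a/5 + a*q/5)
n = 6 (n = 1*6 = 6)
Q = 1878 (Q = -16*(-117) + 6 = 1872 + 6 = 1878)
Q + g(358, k) = 1878 + (1/5)*(-401)*(1 + 358) = 1878 + (1/5)*(-401)*359 = 1878 - 143959/5 = -134569/5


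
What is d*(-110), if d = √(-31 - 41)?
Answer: -660*I*√2 ≈ -933.38*I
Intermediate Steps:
d = 6*I*√2 (d = √(-72) = 6*I*√2 ≈ 8.4853*I)
d*(-110) = (6*I*√2)*(-110) = -660*I*√2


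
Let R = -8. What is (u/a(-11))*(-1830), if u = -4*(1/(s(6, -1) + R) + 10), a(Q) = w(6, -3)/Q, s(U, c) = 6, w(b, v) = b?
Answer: -127490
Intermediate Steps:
a(Q) = 6/Q
u = -38 (u = -4*(1/(6 - 8) + 10) = -4*(1/(-2) + 10) = -4*(-½ + 10) = -4*19/2 = -38)
(u/a(-11))*(-1830) = -38/(6/(-11))*(-1830) = -38/(6*(-1/11))*(-1830) = -38/(-6/11)*(-1830) = -38*(-11/6)*(-1830) = (209/3)*(-1830) = -127490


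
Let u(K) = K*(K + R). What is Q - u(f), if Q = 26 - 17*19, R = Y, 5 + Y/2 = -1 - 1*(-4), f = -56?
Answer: -3657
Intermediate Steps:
Y = -4 (Y = -10 + 2*(-1 - 1*(-4)) = -10 + 2*(-1 + 4) = -10 + 2*3 = -10 + 6 = -4)
R = -4
Q = -297 (Q = 26 - 323 = -297)
u(K) = K*(-4 + K) (u(K) = K*(K - 4) = K*(-4 + K))
Q - u(f) = -297 - (-56)*(-4 - 56) = -297 - (-56)*(-60) = -297 - 1*3360 = -297 - 3360 = -3657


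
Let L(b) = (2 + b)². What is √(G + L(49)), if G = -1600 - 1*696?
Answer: √305 ≈ 17.464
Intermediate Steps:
G = -2296 (G = -1600 - 696 = -2296)
√(G + L(49)) = √(-2296 + (2 + 49)²) = √(-2296 + 51²) = √(-2296 + 2601) = √305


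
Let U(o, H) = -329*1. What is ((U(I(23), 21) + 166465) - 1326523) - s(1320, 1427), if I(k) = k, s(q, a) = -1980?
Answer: -1158407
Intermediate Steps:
U(o, H) = -329
((U(I(23), 21) + 166465) - 1326523) - s(1320, 1427) = ((-329 + 166465) - 1326523) - 1*(-1980) = (166136 - 1326523) + 1980 = -1160387 + 1980 = -1158407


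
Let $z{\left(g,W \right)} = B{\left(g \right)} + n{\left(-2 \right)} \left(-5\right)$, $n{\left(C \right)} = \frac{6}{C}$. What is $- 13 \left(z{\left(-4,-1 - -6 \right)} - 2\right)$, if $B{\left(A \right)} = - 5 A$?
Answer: $-429$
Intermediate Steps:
$z{\left(g,W \right)} = 15 - 5 g$ ($z{\left(g,W \right)} = - 5 g + \frac{6}{-2} \left(-5\right) = - 5 g + 6 \left(- \frac{1}{2}\right) \left(-5\right) = - 5 g - -15 = - 5 g + 15 = 15 - 5 g$)
$- 13 \left(z{\left(-4,-1 - -6 \right)} - 2\right) = - 13 \left(\left(15 - -20\right) - 2\right) = - 13 \left(\left(15 + 20\right) - 2\right) = - 13 \left(35 - 2\right) = \left(-13\right) 33 = -429$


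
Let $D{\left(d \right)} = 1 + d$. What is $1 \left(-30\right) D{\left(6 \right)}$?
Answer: $-210$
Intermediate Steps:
$1 \left(-30\right) D{\left(6 \right)} = 1 \left(-30\right) \left(1 + 6\right) = \left(-30\right) 7 = -210$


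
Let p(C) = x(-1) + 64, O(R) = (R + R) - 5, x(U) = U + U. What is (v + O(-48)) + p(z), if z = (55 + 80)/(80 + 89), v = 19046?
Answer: 19007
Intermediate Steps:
x(U) = 2*U
O(R) = -5 + 2*R (O(R) = 2*R - 5 = -5 + 2*R)
z = 135/169 ≈ 0.79882
p(C) = 62 (p(C) = 2*(-1) + 64 = -2 + 64 = 62)
(v + O(-48)) + p(z) = (19046 + (-5 + 2*(-48))) + 62 = (19046 + (-5 - 96)) + 62 = (19046 - 101) + 62 = 18945 + 62 = 19007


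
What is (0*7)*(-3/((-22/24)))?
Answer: 0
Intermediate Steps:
(0*7)*(-3/((-22/24))) = 0*(-3/((-22*1/24))) = 0*(-3/(-11/12)) = 0*(-3*(-12/11)) = 0*(36/11) = 0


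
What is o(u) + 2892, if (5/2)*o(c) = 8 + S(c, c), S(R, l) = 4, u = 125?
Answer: 14484/5 ≈ 2896.8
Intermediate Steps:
o(c) = 24/5 (o(c) = 2*(8 + 4)/5 = (⅖)*12 = 24/5)
o(u) + 2892 = 24/5 + 2892 = 14484/5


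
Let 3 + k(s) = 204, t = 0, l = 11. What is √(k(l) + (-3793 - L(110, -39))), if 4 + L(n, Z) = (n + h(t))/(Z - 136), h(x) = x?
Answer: I*√4394530/35 ≈ 59.895*I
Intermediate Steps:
k(s) = 201 (k(s) = -3 + 204 = 201)
L(n, Z) = -4 + n/(-136 + Z) (L(n, Z) = -4 + (n + 0)/(Z - 136) = -4 + n/(-136 + Z))
√(k(l) + (-3793 - L(110, -39))) = √(201 + (-3793 - (544 + 110 - 4*(-39))/(-136 - 39))) = √(201 + (-3793 - (544 + 110 + 156)/(-175))) = √(201 + (-3793 - (-1)*810/175)) = √(201 + (-3793 - 1*(-162/35))) = √(201 + (-3793 + 162/35)) = √(201 - 132593/35) = √(-125558/35) = I*√4394530/35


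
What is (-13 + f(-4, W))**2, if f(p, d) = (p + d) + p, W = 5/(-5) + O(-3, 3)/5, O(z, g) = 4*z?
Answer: 14884/25 ≈ 595.36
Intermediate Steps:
W = -17/5 (W = 5/(-5) + (4*(-3))/5 = 5*(-1/5) - 12*1/5 = -1 - 12/5 = -17/5 ≈ -3.4000)
f(p, d) = d + 2*p (f(p, d) = (d + p) + p = d + 2*p)
(-13 + f(-4, W))**2 = (-13 + (-17/5 + 2*(-4)))**2 = (-13 + (-17/5 - 8))**2 = (-13 - 57/5)**2 = (-122/5)**2 = 14884/25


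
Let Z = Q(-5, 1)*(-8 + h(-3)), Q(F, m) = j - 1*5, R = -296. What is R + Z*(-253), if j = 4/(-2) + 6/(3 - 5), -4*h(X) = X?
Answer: -37277/2 ≈ -18639.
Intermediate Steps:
h(X) = -X/4
j = -5 (j = 4*(-½) + 6/(-2) = -2 + 6*(-½) = -2 - 3 = -5)
Q(F, m) = -10 (Q(F, m) = -5 - 1*5 = -5 - 5 = -10)
Z = 145/2 (Z = -10*(-8 - ¼*(-3)) = -10*(-8 + ¾) = -10*(-29/4) = 145/2 ≈ 72.500)
R + Z*(-253) = -296 + (145/2)*(-253) = -296 - 36685/2 = -37277/2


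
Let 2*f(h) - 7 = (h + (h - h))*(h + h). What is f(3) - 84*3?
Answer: -479/2 ≈ -239.50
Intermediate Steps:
f(h) = 7/2 + h² (f(h) = 7/2 + ((h + (h - h))*(h + h))/2 = 7/2 + ((h + 0)*(2*h))/2 = 7/2 + (h*(2*h))/2 = 7/2 + (2*h²)/2 = 7/2 + h²)
f(3) - 84*3 = (7/2 + 3²) - 84*3 = (7/2 + 9) - 28*9 = 25/2 - 252 = -479/2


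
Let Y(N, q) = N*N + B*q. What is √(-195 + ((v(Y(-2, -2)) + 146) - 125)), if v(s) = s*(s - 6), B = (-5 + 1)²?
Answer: √778 ≈ 27.893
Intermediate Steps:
B = 16 (B = (-4)² = 16)
Y(N, q) = N² + 16*q (Y(N, q) = N*N + 16*q = N² + 16*q)
v(s) = s*(-6 + s)
√(-195 + ((v(Y(-2, -2)) + 146) - 125)) = √(-195 + ((((-2)² + 16*(-2))*(-6 + ((-2)² + 16*(-2))) + 146) - 125)) = √(-195 + (((4 - 32)*(-6 + (4 - 32)) + 146) - 125)) = √(-195 + ((-28*(-6 - 28) + 146) - 125)) = √(-195 + ((-28*(-34) + 146) - 125)) = √(-195 + ((952 + 146) - 125)) = √(-195 + (1098 - 125)) = √(-195 + 973) = √778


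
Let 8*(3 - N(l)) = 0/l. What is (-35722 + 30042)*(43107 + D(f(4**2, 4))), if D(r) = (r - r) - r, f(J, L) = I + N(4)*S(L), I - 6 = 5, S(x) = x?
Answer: -244717120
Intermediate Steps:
I = 11 (I = 6 + 5 = 11)
N(l) = 3 (N(l) = 3 - 0/l = 3 - 1/8*0 = 3 + 0 = 3)
f(J, L) = 11 + 3*L
D(r) = -r (D(r) = 0 - r = -r)
(-35722 + 30042)*(43107 + D(f(4**2, 4))) = (-35722 + 30042)*(43107 - (11 + 3*4)) = -5680*(43107 - (11 + 12)) = -5680*(43107 - 1*23) = -5680*(43107 - 23) = -5680*43084 = -244717120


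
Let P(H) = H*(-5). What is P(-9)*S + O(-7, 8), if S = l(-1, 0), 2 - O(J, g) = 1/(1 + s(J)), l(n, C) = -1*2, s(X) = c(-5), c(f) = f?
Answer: -351/4 ≈ -87.750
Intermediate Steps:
s(X) = -5
l(n, C) = -2
O(J, g) = 9/4 (O(J, g) = 2 - 1/(1 - 5) = 2 - 1/(-4) = 2 - 1*(-1/4) = 2 + 1/4 = 9/4)
P(H) = -5*H
S = -2
P(-9)*S + O(-7, 8) = -5*(-9)*(-2) + 9/4 = 45*(-2) + 9/4 = -90 + 9/4 = -351/4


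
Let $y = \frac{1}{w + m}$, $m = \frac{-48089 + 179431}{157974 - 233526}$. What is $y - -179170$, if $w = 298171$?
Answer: $\frac{2018106741657026}{11263642025} \approx 1.7917 \cdot 10^{5}$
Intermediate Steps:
$m = - \frac{65671}{37776}$ ($m = \frac{131342}{-75552} = 131342 \left(- \frac{1}{75552}\right) = - \frac{65671}{37776} \approx -1.7384$)
$y = \frac{37776}{11263642025}$ ($y = \frac{1}{298171 - \frac{65671}{37776}} = \frac{1}{\frac{11263642025}{37776}} = \frac{37776}{11263642025} \approx 3.3538 \cdot 10^{-6}$)
$y - -179170 = \frac{37776}{11263642025} - -179170 = \frac{37776}{11263642025} + 179170 = \frac{2018106741657026}{11263642025}$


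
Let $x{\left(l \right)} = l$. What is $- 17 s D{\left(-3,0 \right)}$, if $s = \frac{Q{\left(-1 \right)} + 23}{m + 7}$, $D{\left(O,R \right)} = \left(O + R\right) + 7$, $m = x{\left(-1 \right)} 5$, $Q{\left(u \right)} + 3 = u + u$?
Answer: $-612$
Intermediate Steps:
$Q{\left(u \right)} = -3 + 2 u$ ($Q{\left(u \right)} = -3 + \left(u + u\right) = -3 + 2 u$)
$m = -5$ ($m = \left(-1\right) 5 = -5$)
$D{\left(O,R \right)} = 7 + O + R$
$s = 9$ ($s = \frac{\left(-3 + 2 \left(-1\right)\right) + 23}{-5 + 7} = \frac{\left(-3 - 2\right) + 23}{2} = \left(-5 + 23\right) \frac{1}{2} = 18 \cdot \frac{1}{2} = 9$)
$- 17 s D{\left(-3,0 \right)} = \left(-17\right) 9 \left(7 - 3 + 0\right) = \left(-153\right) 4 = -612$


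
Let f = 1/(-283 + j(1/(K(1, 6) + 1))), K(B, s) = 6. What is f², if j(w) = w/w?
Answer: 1/79524 ≈ 1.2575e-5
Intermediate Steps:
j(w) = 1
f = -1/282 (f = 1/(-283 + 1) = 1/(-282) = -1/282 ≈ -0.0035461)
f² = (-1/282)² = 1/79524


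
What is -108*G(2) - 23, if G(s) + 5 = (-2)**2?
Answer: 85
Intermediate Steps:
G(s) = -1 (G(s) = -5 + (-2)**2 = -5 + 4 = -1)
-108*G(2) - 23 = -108*(-1) - 23 = 108 - 23 = 85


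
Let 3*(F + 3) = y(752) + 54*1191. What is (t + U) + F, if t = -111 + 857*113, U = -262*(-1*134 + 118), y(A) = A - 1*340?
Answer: 367483/3 ≈ 1.2249e+5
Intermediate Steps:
y(A) = -340 + A (y(A) = A - 340 = -340 + A)
F = 64717/3 (F = -3 + ((-340 + 752) + 54*1191)/3 = -3 + (412 + 64314)/3 = -3 + (1/3)*64726 = -3 + 64726/3 = 64717/3 ≈ 21572.)
U = 4192 (U = -262*(-134 + 118) = -262*(-16) = 4192)
t = 96730 (t = -111 + 96841 = 96730)
(t + U) + F = (96730 + 4192) + 64717/3 = 100922 + 64717/3 = 367483/3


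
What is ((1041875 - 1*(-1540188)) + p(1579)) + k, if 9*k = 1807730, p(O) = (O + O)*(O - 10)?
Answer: 69640415/9 ≈ 7.7378e+6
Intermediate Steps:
p(O) = 2*O*(-10 + O) (p(O) = (2*O)*(-10 + O) = 2*O*(-10 + O))
k = 1807730/9 (k = (1/9)*1807730 = 1807730/9 ≈ 2.0086e+5)
((1041875 - 1*(-1540188)) + p(1579)) + k = ((1041875 - 1*(-1540188)) + 2*1579*(-10 + 1579)) + 1807730/9 = ((1041875 + 1540188) + 2*1579*1569) + 1807730/9 = (2582063 + 4954902) + 1807730/9 = 7536965 + 1807730/9 = 69640415/9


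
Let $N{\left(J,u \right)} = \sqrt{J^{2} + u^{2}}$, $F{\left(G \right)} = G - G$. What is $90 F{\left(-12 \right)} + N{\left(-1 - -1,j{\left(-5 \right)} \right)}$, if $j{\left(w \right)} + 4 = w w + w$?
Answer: $16$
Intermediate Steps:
$F{\left(G \right)} = 0$
$j{\left(w \right)} = -4 + w + w^{2}$ ($j{\left(w \right)} = -4 + \left(w w + w\right) = -4 + \left(w^{2} + w\right) = -4 + \left(w + w^{2}\right) = -4 + w + w^{2}$)
$90 F{\left(-12 \right)} + N{\left(-1 - -1,j{\left(-5 \right)} \right)} = 90 \cdot 0 + \sqrt{\left(-1 - -1\right)^{2} + \left(-4 - 5 + \left(-5\right)^{2}\right)^{2}} = 0 + \sqrt{\left(-1 + 1\right)^{2} + \left(-4 - 5 + 25\right)^{2}} = 0 + \sqrt{0^{2} + 16^{2}} = 0 + \sqrt{0 + 256} = 0 + \sqrt{256} = 0 + 16 = 16$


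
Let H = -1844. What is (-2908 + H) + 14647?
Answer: 9895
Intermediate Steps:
(-2908 + H) + 14647 = (-2908 - 1844) + 14647 = -4752 + 14647 = 9895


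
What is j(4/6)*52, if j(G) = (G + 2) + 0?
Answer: 416/3 ≈ 138.67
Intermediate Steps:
j(G) = 2 + G (j(G) = (2 + G) + 0 = 2 + G)
j(4/6)*52 = (2 + 4/6)*52 = (2 + 4*(⅙))*52 = (2 + ⅔)*52 = (8/3)*52 = 416/3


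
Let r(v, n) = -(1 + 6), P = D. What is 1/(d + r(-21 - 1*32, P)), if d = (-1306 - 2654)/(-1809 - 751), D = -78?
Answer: -64/349 ≈ -0.18338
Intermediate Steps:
P = -78
r(v, n) = -7 (r(v, n) = -1*7 = -7)
d = 99/64 (d = -3960/(-2560) = -3960*(-1/2560) = 99/64 ≈ 1.5469)
1/(d + r(-21 - 1*32, P)) = 1/(99/64 - 7) = 1/(-349/64) = -64/349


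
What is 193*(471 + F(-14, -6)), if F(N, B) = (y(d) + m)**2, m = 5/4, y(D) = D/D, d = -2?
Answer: 1470081/16 ≈ 91880.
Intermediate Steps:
y(D) = 1
m = 5/4 (m = 5*(1/4) = 5/4 ≈ 1.2500)
F(N, B) = 81/16 (F(N, B) = (1 + 5/4)**2 = (9/4)**2 = 81/16)
193*(471 + F(-14, -6)) = 193*(471 + 81/16) = 193*(7617/16) = 1470081/16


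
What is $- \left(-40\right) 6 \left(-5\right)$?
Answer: $-1200$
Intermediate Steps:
$- \left(-40\right) 6 \left(-5\right) = - \left(-240\right) \left(-5\right) = \left(-1\right) 1200 = -1200$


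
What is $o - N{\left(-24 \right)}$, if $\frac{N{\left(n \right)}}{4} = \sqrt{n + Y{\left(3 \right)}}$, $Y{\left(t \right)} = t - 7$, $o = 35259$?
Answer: $35259 - 8 i \sqrt{7} \approx 35259.0 - 21.166 i$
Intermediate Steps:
$Y{\left(t \right)} = -7 + t$ ($Y{\left(t \right)} = t - 7 = -7 + t$)
$N{\left(n \right)} = 4 \sqrt{-4 + n}$ ($N{\left(n \right)} = 4 \sqrt{n + \left(-7 + 3\right)} = 4 \sqrt{n - 4} = 4 \sqrt{-4 + n}$)
$o - N{\left(-24 \right)} = 35259 - 4 \sqrt{-4 - 24} = 35259 - 4 \sqrt{-28} = 35259 - 4 \cdot 2 i \sqrt{7} = 35259 - 8 i \sqrt{7}$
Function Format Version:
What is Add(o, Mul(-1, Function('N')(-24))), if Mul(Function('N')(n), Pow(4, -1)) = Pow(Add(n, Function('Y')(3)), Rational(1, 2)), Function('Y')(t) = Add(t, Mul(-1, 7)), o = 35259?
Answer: Add(35259, Mul(-8, I, Pow(7, Rational(1, 2)))) ≈ Add(35259., Mul(-21.166, I))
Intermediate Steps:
Function('Y')(t) = Add(-7, t) (Function('Y')(t) = Add(t, -7) = Add(-7, t))
Function('N')(n) = Mul(4, Pow(Add(-4, n), Rational(1, 2))) (Function('N')(n) = Mul(4, Pow(Add(n, Add(-7, 3)), Rational(1, 2))) = Mul(4, Pow(Add(n, -4), Rational(1, 2))) = Mul(4, Pow(Add(-4, n), Rational(1, 2))))
Add(o, Mul(-1, Function('N')(-24))) = Add(35259, Mul(-1, Mul(4, Pow(Add(-4, -24), Rational(1, 2))))) = Add(35259, Mul(-1, Mul(4, Pow(-28, Rational(1, 2))))) = Add(35259, Mul(-1, Mul(4, Mul(2, I, Pow(7, Rational(1, 2)))))) = Add(35259, Mul(-1, Mul(8, I, Pow(7, Rational(1, 2))))) = Add(35259, Mul(-8, I, Pow(7, Rational(1, 2))))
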